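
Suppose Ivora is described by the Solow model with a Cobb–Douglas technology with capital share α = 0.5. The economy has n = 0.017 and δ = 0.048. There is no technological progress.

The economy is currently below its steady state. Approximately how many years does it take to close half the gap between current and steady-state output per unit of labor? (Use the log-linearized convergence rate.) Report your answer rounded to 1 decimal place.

Near the steady state the convergence rate is λ = (1 − α)(n + δ).
λ = (1 − 0.5) × 0.065 = 0.5 × 0.065 = 0.0325
Half-life = ln 2 / λ = 0.6931 / 0.0325 ≈ 21.33 years

about 21.3 years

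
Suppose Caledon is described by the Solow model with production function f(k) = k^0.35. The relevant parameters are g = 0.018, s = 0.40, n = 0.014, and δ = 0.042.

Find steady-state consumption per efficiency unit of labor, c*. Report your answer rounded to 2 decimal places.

c* = 1.49

In steady state, investment equals break-even investment: s·k^α = (n + g + δ)·k.
Dividing both sides by k: k^(1−α) = s / (n + g + δ).
k^0.65 = 0.40 / (0.014 + 0.018 + 0.042) = 0.40 / 0.074 = 5.4054
k* = 5.4054^(1/0.65) ≈ 13.4100
y* = (k*)^α = 13.4100^0.35 ≈ 2.4808
c* = (1 − s)·y* = (1 − 0.40) × 2.4808 ≈ 1.4885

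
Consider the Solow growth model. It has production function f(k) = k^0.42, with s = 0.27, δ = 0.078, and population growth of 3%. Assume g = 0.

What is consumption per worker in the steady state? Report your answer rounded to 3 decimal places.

At the steady state, Δk = 0, so s·k^α = (n + δ)·k.
Rearranging, k^(1−α) = s / (n + δ).
k^0.58 = 0.27 / (0.030 + 0.078) = 0.27 / 0.108 = 2.5000
k* = 2.5000^(1/0.58) ≈ 4.8540
y* = (k*)^α = 4.8540^0.42 ≈ 1.9416
c* = (1 − s)·y* = (1 − 0.27) × 1.9416 ≈ 1.4174

c* ≈ 1.417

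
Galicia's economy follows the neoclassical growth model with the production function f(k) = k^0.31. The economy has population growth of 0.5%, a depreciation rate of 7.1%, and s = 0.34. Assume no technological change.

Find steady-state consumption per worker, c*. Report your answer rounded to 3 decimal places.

At the steady state, Δk = 0, so s·k^α = (n + δ)·k.
Rearranging, k^(1−α) = s / (n + δ).
k^0.69 = 0.34 / (0.005 + 0.071) = 0.34 / 0.076 = 4.4737
k* = 4.4737^(1/0.69) ≈ 8.7699
y* = (k*)^α = 8.7699^0.31 ≈ 1.9603
c* = (1 − s)·y* = (1 − 0.34) × 1.9603 ≈ 1.2938

c* ≈ 1.294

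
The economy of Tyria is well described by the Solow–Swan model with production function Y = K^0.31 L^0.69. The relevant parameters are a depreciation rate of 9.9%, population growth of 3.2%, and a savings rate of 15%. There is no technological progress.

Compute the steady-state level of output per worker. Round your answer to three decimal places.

Steady state requires s·f(k) = (n + δ)·k, i.e. s·k^α = (n + δ)·k.
Dividing both sides by k: k^(1−α) = s / (n + δ).
k^0.69 = 0.15 / (0.032 + 0.099) = 0.15 / 0.131 = 1.1450
k* = 1.1450^(1/0.69) ≈ 1.2168
y* = (k*)^α = 1.2168^0.31 ≈ 1.0627

y* ≈ 1.063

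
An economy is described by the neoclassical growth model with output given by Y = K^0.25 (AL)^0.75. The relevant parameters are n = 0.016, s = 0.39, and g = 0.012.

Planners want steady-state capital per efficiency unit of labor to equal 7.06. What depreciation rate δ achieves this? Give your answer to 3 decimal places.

δ ≈ 0.062

In steady state, investment equals break-even investment: s·k^α = (n + g + δ)·k.
So s / (n + g + δ) = (k*)^(1−α) = 7.06^0.75 = 4.3312.
Therefore n + g + δ = s / 4.3312 = 0.39 / 4.3312 = 0.0900, so δ = 0.0900 − 0.028 = 0.0620.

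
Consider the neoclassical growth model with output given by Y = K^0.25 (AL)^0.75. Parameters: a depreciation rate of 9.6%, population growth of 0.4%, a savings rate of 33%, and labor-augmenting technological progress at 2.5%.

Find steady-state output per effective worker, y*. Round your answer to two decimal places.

y* = 1.38

Steady state requires s·f(k) = (n + g + δ)·k, i.e. s·k^α = (n + g + δ)·k.
Dividing both sides by k: k^(1−α) = s / (n + g + δ).
k^0.75 = 0.33 / (0.004 + 0.025 + 0.096) = 0.33 / 0.125 = 2.6400
k* = 2.6400^(1/0.75) ≈ 3.6487
y* = (k*)^α = 3.6487^0.25 ≈ 1.3821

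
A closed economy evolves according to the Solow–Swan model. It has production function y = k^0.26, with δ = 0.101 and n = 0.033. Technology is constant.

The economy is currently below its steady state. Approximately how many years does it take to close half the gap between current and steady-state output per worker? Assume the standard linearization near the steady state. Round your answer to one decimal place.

Near the steady state the convergence rate is λ = (1 − α)(n + δ).
λ = (1 − 0.26) × 0.134 = 0.74 × 0.134 = 0.09916
Half-life = ln 2 / λ = 0.6931 / 0.09916 ≈ 6.99 years

half-life ≈ 7.0 years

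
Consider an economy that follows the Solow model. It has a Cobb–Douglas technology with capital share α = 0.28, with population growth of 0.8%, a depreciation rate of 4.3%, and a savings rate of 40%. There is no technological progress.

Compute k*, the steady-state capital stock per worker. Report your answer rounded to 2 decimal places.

k* = 17.47

Steady state requires s·f(k) = (n + δ)·k, i.e. s·k^α = (n + δ)·k.
Dividing both sides by k: k^(1−α) = s / (n + δ).
k^0.72 = 0.40 / (0.008 + 0.043) = 0.40 / 0.051 = 7.8431
k* = 7.8431^(1/0.72) ≈ 17.4721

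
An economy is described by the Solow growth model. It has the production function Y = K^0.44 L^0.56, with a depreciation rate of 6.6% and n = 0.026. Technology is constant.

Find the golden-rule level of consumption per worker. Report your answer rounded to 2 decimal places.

c_gold ≈ 1.92

At the golden rule, f'(k) = n + δ, so α·k^(α−1) = n + δ and k_gold = (α/(n + δ))^(1/(1−α)).
k_gold = (0.44/0.092)^(1/0.56) = 4.7826^1.7857 ≈ 16.3560
c_gold = f(k_gold) − (n + δ)·k_gold = 3.4199 − 0.092×16.3560 ≈ 1.9151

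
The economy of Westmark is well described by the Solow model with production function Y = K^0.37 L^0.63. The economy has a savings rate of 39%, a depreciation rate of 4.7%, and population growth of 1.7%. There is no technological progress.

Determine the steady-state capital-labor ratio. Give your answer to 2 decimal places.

At the steady state, Δk = 0, so s·k^α = (n + δ)·k.
Rearranging, k^(1−α) = s / (n + δ).
k^0.63 = 0.39 / (0.017 + 0.047) = 0.39 / 0.064 = 6.0938
k* = 6.0938^(1/0.63) ≈ 17.6138

k* = 17.61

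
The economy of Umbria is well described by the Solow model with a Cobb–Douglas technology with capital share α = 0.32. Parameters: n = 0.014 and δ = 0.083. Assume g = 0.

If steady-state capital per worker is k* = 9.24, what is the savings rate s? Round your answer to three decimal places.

s ≈ 0.440

In steady state, investment equals break-even investment: s·k^α = (n + δ)·k.
So s / (n + δ) = (k*)^(1−α) = 9.24^0.68 = 4.5358.
Therefore s = 4.5358 × (n + δ) = 4.5358 × 0.097 = 0.4400.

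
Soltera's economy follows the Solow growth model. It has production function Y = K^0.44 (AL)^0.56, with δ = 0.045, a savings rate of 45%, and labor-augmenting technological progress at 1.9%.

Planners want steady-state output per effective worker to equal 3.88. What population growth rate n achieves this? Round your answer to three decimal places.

n ≈ 0.016

At the steady state, Δk = 0, so s·k^α = (n + g + δ)·k.
Since y* = [s/(n + g + δ)]^(α/(1−α)), we have s/(n + g + δ) = (y*)^((1−α)/α) = 3.88^1.2727 = 5.6157.
Therefore n + g + δ = s / 5.6157 = 0.45 / 5.6157 = 0.0801, so n = 0.0801 − 0.064 = 0.0161.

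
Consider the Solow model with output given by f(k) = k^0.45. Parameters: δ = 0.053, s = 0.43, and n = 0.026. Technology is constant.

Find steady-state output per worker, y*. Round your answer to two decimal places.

In steady state, investment equals break-even investment: s·k^α = (n + δ)·k.
Dividing both sides by k: k^(1−α) = s / (n + δ).
k^0.55 = 0.43 / (0.026 + 0.053) = 0.43 / 0.079 = 5.4430
k* = 5.4430^(1/0.55) ≈ 21.7715
y* = (k*)^α = 21.7715^0.45 ≈ 3.9999

y* = 4.00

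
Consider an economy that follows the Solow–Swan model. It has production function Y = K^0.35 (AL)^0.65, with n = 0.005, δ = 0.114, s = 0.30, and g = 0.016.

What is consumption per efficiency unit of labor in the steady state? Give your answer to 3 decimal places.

At the steady state, Δk = 0, so s·k^α = (n + g + δ)·k.
Dividing both sides by k: k^(1−α) = s / (n + g + δ).
k^0.65 = 0.30 / (0.005 + 0.016 + 0.114) = 0.30 / 0.135 = 2.2222
k* = 2.2222^(1/0.65) ≈ 3.4160
y* = (k*)^α = 3.4160^0.35 ≈ 1.5372
c* = (1 − s)·y* = (1 − 0.30) × 1.5372 ≈ 1.0760

c* ≈ 1.076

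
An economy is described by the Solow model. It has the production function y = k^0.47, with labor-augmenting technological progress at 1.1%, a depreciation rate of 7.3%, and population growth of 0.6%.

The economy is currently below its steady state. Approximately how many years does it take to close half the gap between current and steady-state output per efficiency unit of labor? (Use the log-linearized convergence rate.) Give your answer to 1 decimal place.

Near the steady state the convergence rate is λ = (1 − α)(n + g + δ).
λ = (1 − 0.47) × 0.090 = 0.53 × 0.090 = 0.0477
Half-life = ln 2 / λ = 0.6931 / 0.0477 ≈ 14.53 years

t_½ ≈ 14.5 years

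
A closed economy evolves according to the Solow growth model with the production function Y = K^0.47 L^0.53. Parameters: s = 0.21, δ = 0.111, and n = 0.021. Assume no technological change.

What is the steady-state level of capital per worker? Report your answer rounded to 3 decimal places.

k* = 2.401

At the steady state, Δk = 0, so s·k^α = (n + δ)·k.
Rearranging, k^(1−α) = s / (n + δ).
k^0.53 = 0.21 / (0.021 + 0.111) = 0.21 / 0.132 = 1.5909
k* = 1.5909^(1/0.53) ≈ 2.4014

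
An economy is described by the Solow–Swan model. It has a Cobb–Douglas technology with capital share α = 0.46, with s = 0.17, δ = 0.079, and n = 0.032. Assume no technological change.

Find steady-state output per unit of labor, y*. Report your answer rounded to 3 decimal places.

y* = 1.438

Steady state requires s·f(k) = (n + δ)·k, i.e. s·k^α = (n + δ)·k.
Rearranging, k^(1−α) = s / (n + δ).
k^0.54 = 0.17 / (0.032 + 0.079) = 0.17 / 0.111 = 1.5315
k* = 1.5315^(1/0.54) ≈ 2.2020
y* = (k*)^α = 2.2020^0.46 ≈ 1.4378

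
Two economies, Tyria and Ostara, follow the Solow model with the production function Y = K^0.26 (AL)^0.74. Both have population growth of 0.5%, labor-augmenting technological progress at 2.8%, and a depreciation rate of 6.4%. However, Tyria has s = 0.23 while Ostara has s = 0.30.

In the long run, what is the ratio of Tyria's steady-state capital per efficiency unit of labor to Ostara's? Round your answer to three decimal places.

ratio ≈ 0.698

Steady-state k* = [s/(n + g + δ)]^(1/(1−α)), so the ratio is [ (s_T/(n + g + δ)_T) / (s_O/(n + g + δ)_O) ]^1.3514.
s_T/(n + g + δ)_T = 0.23/0.097 = 2.3711; s_O/(n + g + δ)_O = 0.30/0.097 = 3.0928.
Ratio = (2.3711/3.0928)^1.3514 = 0.7667^1.3514 ≈ 0.6984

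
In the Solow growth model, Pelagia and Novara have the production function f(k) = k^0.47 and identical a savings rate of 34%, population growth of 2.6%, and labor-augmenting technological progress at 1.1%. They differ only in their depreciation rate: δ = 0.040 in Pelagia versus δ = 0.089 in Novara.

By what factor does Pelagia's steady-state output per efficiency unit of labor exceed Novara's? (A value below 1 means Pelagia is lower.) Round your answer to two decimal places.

Steady-state y* = [s/(n + g + δ)]^(α/(1−α)), so the ratio is [ (s_P/(n + g + δ)_P) / (s_N/(n + g + δ)_N) ]^0.8868.
s_P/(n + g + δ)_P = 0.34/0.077 = 4.4156; s_N/(n + g + δ)_N = 0.34/0.126 = 2.6984.
Ratio = (4.4156/2.6984)^0.8868 = 1.6364^0.8868 ≈ 1.5477

ratio ≈ 1.55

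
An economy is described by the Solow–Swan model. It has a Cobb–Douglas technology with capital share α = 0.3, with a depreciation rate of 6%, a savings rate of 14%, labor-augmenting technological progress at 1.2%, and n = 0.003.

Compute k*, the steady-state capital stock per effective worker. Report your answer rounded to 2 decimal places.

At the steady state, Δk = 0, so s·k^α = (n + g + δ)·k.
Dividing both sides by k: k^(1−α) = s / (n + g + δ).
k^0.7 = 0.14 / (0.003 + 0.012 + 0.060) = 0.14 / 0.075 = 1.8667
k* = 1.8667^(1/0.7) ≈ 2.4392

k* ≈ 2.44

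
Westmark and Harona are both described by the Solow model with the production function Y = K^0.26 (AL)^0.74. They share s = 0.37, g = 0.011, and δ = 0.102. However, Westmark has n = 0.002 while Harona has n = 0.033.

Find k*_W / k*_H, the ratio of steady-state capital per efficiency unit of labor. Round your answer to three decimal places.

k*_W / k*_H ≈ 1.381

Steady-state k* = [s/(n + g + δ)]^(1/(1−α)), so the ratio is [ (s_W/(n + g + δ)_W) / (s_H/(n + g + δ)_H) ]^1.3514.
s_W/(n + g + δ)_W = 0.37/0.115 = 3.2174; s_H/(n + g + δ)_H = 0.37/0.146 = 2.5342.
Ratio = (3.2174/2.5342)^1.3514 = 1.2696^1.3514 ≈ 1.3807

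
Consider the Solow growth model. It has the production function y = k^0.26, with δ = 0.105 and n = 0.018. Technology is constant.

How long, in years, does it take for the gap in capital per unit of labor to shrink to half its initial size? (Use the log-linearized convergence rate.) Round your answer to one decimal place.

half-life ≈ 7.6 years

Near the steady state the convergence rate is λ = (1 − α)(n + δ).
λ = (1 − 0.26) × 0.123 = 0.74 × 0.123 = 0.09102
Half-life = ln 2 / λ = 0.6931 / 0.09102 ≈ 7.61 years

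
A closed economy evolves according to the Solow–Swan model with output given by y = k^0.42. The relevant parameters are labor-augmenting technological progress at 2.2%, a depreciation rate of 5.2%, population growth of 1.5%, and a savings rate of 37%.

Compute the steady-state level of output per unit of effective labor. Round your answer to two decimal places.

At the steady state, Δk = 0, so s·k^α = (n + g + δ)·k.
Rearranging, k^(1−α) = s / (n + g + δ).
k^0.58 = 0.37 / (0.015 + 0.022 + 0.052) = 0.37 / 0.089 = 4.1573
k* = 4.1573^(1/0.58) ≈ 11.6658
y* = (k*)^α = 11.6658^0.42 ≈ 2.8061

y* = 2.81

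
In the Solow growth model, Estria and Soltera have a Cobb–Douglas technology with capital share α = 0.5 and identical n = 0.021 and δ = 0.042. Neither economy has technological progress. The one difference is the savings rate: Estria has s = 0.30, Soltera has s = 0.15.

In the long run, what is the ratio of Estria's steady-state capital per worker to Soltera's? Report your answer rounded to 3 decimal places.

Steady-state k* = [s/(n + δ)]^(1/(1−α)), so the ratio is [ (s_E/(n + δ)_E) / (s_S/(n + δ)_S) ]^2.
s_E/(n + δ)_E = 0.30/0.063 = 4.7619; s_S/(n + δ)_S = 0.15/0.063 = 2.3810.
Ratio = (4.7619/2.3810)^2 = 2.0000^2 ≈ 4.0000

k*_E / k*_S ≈ 4.000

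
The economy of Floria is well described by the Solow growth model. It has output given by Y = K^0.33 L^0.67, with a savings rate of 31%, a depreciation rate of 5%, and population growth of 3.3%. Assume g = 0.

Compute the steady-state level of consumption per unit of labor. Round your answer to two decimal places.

Steady state requires s·f(k) = (n + δ)·k, i.e. s·k^α = (n + δ)·k.
Rearranging, k^(1−α) = s / (n + δ).
k^0.67 = 0.31 / (0.033 + 0.050) = 0.31 / 0.083 = 3.7349
k* = 3.7349^(1/0.67) ≈ 7.1474
y* = (k*)^α = 7.1474^0.33 ≈ 1.9137
c* = (1 − s)·y* = (1 − 0.31) × 1.9137 ≈ 1.3205

c* = 1.32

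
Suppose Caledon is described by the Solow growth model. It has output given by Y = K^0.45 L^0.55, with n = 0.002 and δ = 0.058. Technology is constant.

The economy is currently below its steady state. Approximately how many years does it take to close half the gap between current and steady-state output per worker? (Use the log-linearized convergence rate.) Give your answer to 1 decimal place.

t_½ ≈ 21.0 years

Near the steady state the convergence rate is λ = (1 − α)(n + δ).
λ = (1 − 0.45) × 0.060 = 0.55 × 0.060 = 0.0330
Half-life = ln 2 / λ = 0.6931 / 0.0330 ≈ 21.00 years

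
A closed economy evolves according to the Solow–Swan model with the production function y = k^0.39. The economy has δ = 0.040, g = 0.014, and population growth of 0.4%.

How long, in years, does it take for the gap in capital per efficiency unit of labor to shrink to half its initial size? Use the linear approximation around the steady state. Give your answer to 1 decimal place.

half-life ≈ 19.6 years

Near the steady state the convergence rate is λ = (1 − α)(n + g + δ).
λ = (1 − 0.39) × 0.058 = 0.61 × 0.058 = 0.03538
Half-life = ln 2 / λ = 0.6931 / 0.03538 ≈ 19.59 years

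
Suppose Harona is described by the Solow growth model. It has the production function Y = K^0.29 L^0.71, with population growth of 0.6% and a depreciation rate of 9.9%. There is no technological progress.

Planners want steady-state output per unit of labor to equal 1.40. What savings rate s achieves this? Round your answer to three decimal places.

s ≈ 0.239

Steady state requires s·f(k) = (n + δ)·k, i.e. s·k^α = (n + δ)·k.
Since y* = [s/(n + δ)]^(α/(1−α)), we have s/(n + δ) = (y*)^((1−α)/α) = 1.40^2.4483 = 2.2791.
Therefore s = 2.2791 × (n + δ) = 2.2791 × 0.105 = 0.2393.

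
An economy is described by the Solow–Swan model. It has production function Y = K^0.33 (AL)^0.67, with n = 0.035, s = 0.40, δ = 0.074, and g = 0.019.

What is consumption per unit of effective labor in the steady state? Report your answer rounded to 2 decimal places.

At the steady state, Δk = 0, so s·k^α = (n + g + δ)·k.
Rearranging, k^(1−α) = s / (n + g + δ).
k^0.67 = 0.40 / (0.035 + 0.019 + 0.074) = 0.40 / 0.128 = 3.1250
k* = 3.1250^(1/0.67) ≈ 5.4775
y* = (k*)^α = 5.4775^0.33 ≈ 1.7528
c* = (1 − s)·y* = (1 − 0.40) × 1.7528 ≈ 1.0517

c* ≈ 1.05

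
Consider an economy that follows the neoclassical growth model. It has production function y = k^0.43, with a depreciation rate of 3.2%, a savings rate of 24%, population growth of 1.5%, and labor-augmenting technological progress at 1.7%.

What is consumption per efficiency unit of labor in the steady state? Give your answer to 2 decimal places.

c* ≈ 2.06

In steady state, investment equals break-even investment: s·k^α = (n + g + δ)·k.
Rearranging, k^(1−α) = s / (n + g + δ).
k^0.57 = 0.24 / (0.015 + 0.017 + 0.032) = 0.24 / 0.064 = 3.7500
k* = 3.7500^(1/0.57) ≈ 10.1642
y* = (k*)^α = 10.1642^0.43 ≈ 2.7105
c* = (1 − s)·y* = (1 − 0.24) × 2.7105 ≈ 2.0600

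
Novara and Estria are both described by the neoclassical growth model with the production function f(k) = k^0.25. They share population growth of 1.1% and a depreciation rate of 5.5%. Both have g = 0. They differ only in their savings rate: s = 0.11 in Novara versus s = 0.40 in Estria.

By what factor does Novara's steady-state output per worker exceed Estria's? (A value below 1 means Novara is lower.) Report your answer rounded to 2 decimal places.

Steady-state y* = [s/(n + δ)]^(α/(1−α)), so the ratio is [ (s_N/(n + δ)_N) / (s_E/(n + δ)_E) ]^0.3333.
s_N/(n + δ)_N = 0.11/0.066 = 1.6667; s_E/(n + δ)_E = 0.40/0.066 = 6.0606.
Ratio = (1.6667/6.0606)^0.3333 = 0.2750^0.3333 ≈ 0.6503

ratio ≈ 0.65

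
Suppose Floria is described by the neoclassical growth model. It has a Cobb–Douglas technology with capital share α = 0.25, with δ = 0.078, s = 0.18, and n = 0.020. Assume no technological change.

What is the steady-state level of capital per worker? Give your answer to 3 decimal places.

k* ≈ 2.249

Steady state requires s·f(k) = (n + δ)·k, i.e. s·k^α = (n + δ)·k.
Rearranging, k^(1−α) = s / (n + δ).
k^0.75 = 0.18 / (0.020 + 0.078) = 0.18 / 0.098 = 1.8367
k* = 1.8367^(1/0.75) ≈ 2.2493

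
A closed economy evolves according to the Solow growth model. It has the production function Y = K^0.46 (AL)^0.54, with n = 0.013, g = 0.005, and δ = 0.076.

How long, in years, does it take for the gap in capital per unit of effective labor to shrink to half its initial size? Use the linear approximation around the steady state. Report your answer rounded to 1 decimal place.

Near the steady state the convergence rate is λ = (1 − α)(n + g + δ).
λ = (1 − 0.46) × 0.094 = 0.54 × 0.094 = 0.05076
Half-life = ln 2 / λ = 0.6931 / 0.05076 ≈ 13.65 years

half-life ≈ 13.7 years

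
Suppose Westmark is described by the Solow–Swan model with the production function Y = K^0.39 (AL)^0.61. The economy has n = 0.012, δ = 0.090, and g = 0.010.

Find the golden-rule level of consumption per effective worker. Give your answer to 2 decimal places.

c_gold ≈ 1.35

At the golden rule, f'(k) = n + g + δ, so α·k^(α−1) = n + g + δ and k_gold = (α/(n + g + δ))^(1/(1−α)).
k_gold = (0.39/0.112)^(1/0.61) = 3.4821^1.6393 ≈ 7.7311
c_gold = f(k_gold) − (n + g + δ)·k_gold = 2.2203 − 0.112×7.7311 ≈ 1.3544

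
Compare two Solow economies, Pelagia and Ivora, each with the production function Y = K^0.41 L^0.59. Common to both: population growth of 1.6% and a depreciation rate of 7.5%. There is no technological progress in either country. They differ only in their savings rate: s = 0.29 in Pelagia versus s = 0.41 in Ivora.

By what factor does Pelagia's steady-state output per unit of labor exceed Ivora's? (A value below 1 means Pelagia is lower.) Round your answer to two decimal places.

Steady-state y* = [s/(n + δ)]^(α/(1−α)), so the ratio is [ (s_P/(n + δ)_P) / (s_I/(n + δ)_I) ]^0.6949.
s_P/(n + δ)_P = 0.29/0.091 = 3.1868; s_I/(n + δ)_I = 0.41/0.091 = 4.5055.
Ratio = (3.1868/4.5055)^0.6949 = 0.7073^0.6949 ≈ 0.7861

y*_P / y*_I ≈ 0.79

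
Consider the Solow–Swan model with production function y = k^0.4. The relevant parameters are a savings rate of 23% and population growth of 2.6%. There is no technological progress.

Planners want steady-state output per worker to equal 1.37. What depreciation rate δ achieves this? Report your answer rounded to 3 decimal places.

Steady state requires s·f(k) = (n + δ)·k, i.e. s·k^α = (n + δ)·k.
Since y* = [s/(n + δ)]^(α/(1−α)), we have s/(n + δ) = (y*)^((1−α)/α) = 1.37^1.5 = 1.6035.
Therefore n + δ = s / 1.6035 = 0.23 / 1.6035 = 0.1434, so δ = 0.1434 − 0.026 = 0.1174.

δ ≈ 0.117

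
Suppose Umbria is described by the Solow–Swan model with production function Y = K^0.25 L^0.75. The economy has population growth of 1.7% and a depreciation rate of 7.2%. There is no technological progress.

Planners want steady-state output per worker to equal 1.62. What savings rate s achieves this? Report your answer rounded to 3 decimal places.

Steady state requires s·f(k) = (n + δ)·k, i.e. s·k^α = (n + δ)·k.
Since y* = [s/(n + δ)]^(α/(1−α)), we have s/(n + δ) = (y*)^((1−α)/α) = 1.62^3 = 4.2515.
Therefore s = 4.2515 × (n + δ) = 4.2515 × 0.089 = 0.3784.

s ≈ 0.378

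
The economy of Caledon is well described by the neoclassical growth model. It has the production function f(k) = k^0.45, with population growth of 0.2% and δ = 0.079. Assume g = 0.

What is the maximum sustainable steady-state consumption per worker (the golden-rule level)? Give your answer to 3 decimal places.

c_gold ≈ 2.237

At the golden rule, f'(k) = n + δ, so α·k^(α−1) = n + δ and k_gold = (α/(n + δ))^(1/(1−α)).
k_gold = (0.45/0.081)^(1/0.55) = 5.5556^1.8182 ≈ 22.5980
c_gold = f(k_gold) − (n + δ)·k_gold = 4.0675 − 0.081×22.5980 ≈ 2.2371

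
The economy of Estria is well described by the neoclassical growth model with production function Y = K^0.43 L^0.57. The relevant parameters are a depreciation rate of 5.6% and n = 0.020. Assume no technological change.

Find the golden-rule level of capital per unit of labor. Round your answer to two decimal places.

The golden rule sets f'(k) = n + δ, i.e. α·k^(α−1) = n + δ.
So k^(1−α) = α / (n + δ) = 0.43 / 0.076 = 5.6579.
k_gold = 5.6579^(1/0.57) ≈ 20.9145

k_gold ≈ 20.91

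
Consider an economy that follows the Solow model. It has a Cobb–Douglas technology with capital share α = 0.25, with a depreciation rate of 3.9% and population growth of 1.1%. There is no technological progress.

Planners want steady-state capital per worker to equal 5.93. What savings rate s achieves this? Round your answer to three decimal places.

Steady state requires s·f(k) = (n + δ)·k, i.e. s·k^α = (n + δ)·k.
So s / (n + δ) = (k*)^(1−α) = 5.93^0.75 = 3.8001.
Therefore s = 3.8001 × (n + δ) = 3.8001 × 0.050 = 0.1900.

s ≈ 0.190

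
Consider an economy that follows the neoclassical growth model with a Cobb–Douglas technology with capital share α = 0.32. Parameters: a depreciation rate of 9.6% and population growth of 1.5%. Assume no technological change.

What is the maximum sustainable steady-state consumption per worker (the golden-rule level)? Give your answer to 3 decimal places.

At the golden rule, f'(k) = n + δ, so α·k^(α−1) = n + δ and k_gold = (α/(n + δ))^(1/(1−α)).
k_gold = (0.32/0.111)^(1/0.68) = 2.8829^1.4706 ≈ 4.7449
c_gold = f(k_gold) − (n + δ)·k_gold = 1.6459 − 0.111×4.7449 ≈ 1.1192

c_gold ≈ 1.119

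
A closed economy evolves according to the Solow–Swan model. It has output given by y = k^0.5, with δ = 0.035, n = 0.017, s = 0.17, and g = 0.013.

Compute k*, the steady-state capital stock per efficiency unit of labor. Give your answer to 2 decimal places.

Steady state requires s·f(k) = (n + g + δ)·k, i.e. s·k^α = (n + g + δ)·k.
Rearranging, k^(1−α) = s / (n + g + δ).
k^0.5 = 0.17 / (0.017 + 0.013 + 0.035) = 0.17 / 0.065 = 2.6154
k* = 2.6154^(1/0.5) ≈ 6.8403

k* = 6.84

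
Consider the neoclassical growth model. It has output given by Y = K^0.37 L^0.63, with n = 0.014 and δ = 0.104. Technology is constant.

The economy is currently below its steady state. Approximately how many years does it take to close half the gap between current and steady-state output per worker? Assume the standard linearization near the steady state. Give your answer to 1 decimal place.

t_½ ≈ 9.3 years

Near the steady state the convergence rate is λ = (1 − α)(n + δ).
λ = (1 − 0.37) × 0.118 = 0.63 × 0.118 = 0.07434
Half-life = ln 2 / λ = 0.6931 / 0.07434 ≈ 9.32 years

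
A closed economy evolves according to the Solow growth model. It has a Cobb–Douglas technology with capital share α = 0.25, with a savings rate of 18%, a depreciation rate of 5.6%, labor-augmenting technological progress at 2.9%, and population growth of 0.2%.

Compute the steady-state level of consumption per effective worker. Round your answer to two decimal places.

c* = 1.04

In steady state, investment equals break-even investment: s·k^α = (n + g + δ)·k.
Dividing both sides by k: k^(1−α) = s / (n + g + δ).
k^0.75 = 0.18 / (0.002 + 0.029 + 0.056) = 0.18 / 0.087 = 2.0690
k* = 2.0690^(1/0.75) ≈ 2.6364
y* = (k*)^α = 2.6364^0.25 ≈ 1.2742
c* = (1 − s)·y* = (1 − 0.18) × 1.2742 ≈ 1.0448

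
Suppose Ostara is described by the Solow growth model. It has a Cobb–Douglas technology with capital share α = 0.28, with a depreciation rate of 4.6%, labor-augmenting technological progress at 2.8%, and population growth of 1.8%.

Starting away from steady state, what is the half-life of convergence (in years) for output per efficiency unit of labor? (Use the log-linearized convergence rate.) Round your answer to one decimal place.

about 10.5 years

Near the steady state the convergence rate is λ = (1 − α)(n + g + δ).
λ = (1 − 0.28) × 0.092 = 0.72 × 0.092 = 0.06624
Half-life = ln 2 / λ = 0.6931 / 0.06624 ≈ 10.46 years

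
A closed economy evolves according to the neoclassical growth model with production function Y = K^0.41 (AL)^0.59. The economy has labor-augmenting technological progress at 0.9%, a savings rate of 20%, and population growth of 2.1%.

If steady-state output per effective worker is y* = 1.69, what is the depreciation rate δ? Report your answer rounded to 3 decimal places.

Steady state requires s·f(k) = (n + g + δ)·k, i.e. s·k^α = (n + g + δ)·k.
Since y* = [s/(n + g + δ)]^(α/(1−α)), we have s/(n + g + δ) = (y*)^((1−α)/α) = 1.69^1.439 = 2.1278.
Therefore n + g + δ = s / 2.1278 = 0.20 / 2.1278 = 0.0940, so δ = 0.0940 − 0.030 = 0.0640.

δ ≈ 0.064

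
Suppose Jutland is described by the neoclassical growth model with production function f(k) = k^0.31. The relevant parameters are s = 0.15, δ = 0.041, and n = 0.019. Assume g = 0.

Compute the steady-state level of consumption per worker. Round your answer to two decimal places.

c* ≈ 1.28

Steady state requires s·f(k) = (n + δ)·k, i.e. s·k^α = (n + δ)·k.
Dividing both sides by k: k^(1−α) = s / (n + δ).
k^0.69 = 0.15 / (0.019 + 0.041) = 0.15 / 0.060 = 2.5000
k* = 2.5000^(1/0.69) ≈ 3.7733
y* = (k*)^α = 3.7733^0.31 ≈ 1.5093
c* = (1 − s)·y* = (1 − 0.15) × 1.5093 ≈ 1.2829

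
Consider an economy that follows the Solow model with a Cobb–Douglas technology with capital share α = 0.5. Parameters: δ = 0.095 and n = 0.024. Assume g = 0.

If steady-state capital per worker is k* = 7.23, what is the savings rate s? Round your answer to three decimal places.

s ≈ 0.320

Steady state requires s·f(k) = (n + δ)·k, i.e. s·k^α = (n + δ)·k.
So s / (n + δ) = (k*)^(1−α) = 7.23^0.5 = 2.6889.
Therefore s = 2.6889 × (n + δ) = 2.6889 × 0.119 = 0.3200.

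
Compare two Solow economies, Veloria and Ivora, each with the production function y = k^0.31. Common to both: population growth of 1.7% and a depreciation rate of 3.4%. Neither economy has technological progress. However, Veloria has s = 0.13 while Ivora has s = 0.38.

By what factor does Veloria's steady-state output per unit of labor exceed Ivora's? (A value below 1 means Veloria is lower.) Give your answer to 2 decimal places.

ratio ≈ 0.62

Steady-state y* = [s/(n + δ)]^(α/(1−α)), so the ratio is [ (s_V/(n + δ)_V) / (s_I/(n + δ)_I) ]^0.4493.
s_V/(n + δ)_V = 0.13/0.051 = 2.5490; s_I/(n + δ)_I = 0.38/0.051 = 7.4510.
Ratio = (2.5490/7.4510)^0.4493 = 0.3421^0.4493 ≈ 0.6176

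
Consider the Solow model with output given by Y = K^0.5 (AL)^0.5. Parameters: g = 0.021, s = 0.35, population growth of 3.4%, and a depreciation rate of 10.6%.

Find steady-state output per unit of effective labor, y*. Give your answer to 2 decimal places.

Steady state requires s·f(k) = (n + g + δ)·k, i.e. s·k^α = (n + g + δ)·k.
Dividing both sides by k: k^(1−α) = s / (n + g + δ).
k^0.5 = 0.35 / (0.034 + 0.021 + 0.106) = 0.35 / 0.161 = 2.1739
k* = 2.1739^(1/0.5) ≈ 4.7258
y* = (k*)^α = 4.7258^0.5 ≈ 2.1739

y* ≈ 2.17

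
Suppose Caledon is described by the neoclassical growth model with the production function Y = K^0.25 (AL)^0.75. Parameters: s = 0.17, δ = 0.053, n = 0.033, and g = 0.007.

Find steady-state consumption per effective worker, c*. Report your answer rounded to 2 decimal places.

Steady state requires s·f(k) = (n + g + δ)·k, i.e. s·k^α = (n + g + δ)·k.
Rearranging, k^(1−α) = s / (n + g + δ).
k^0.75 = 0.17 / (0.033 + 0.007 + 0.053) = 0.17 / 0.093 = 1.8280
k* = 1.8280^(1/0.75) ≈ 2.2351
y* = (k*)^α = 2.2351^0.25 ≈ 1.2227
c* = (1 − s)·y* = (1 − 0.17) × 1.2227 ≈ 1.0148

c* = 1.01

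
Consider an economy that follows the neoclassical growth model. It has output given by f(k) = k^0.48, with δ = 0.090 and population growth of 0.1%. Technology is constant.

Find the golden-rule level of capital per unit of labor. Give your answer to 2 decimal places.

k_gold ≈ 24.48

The golden rule sets f'(k) = n + δ, i.e. α·k^(α−1) = n + δ.
So k^(1−α) = α / (n + δ) = 0.48 / 0.091 = 5.2747.
k_gold = 5.2747^(1/0.52) ≈ 24.4817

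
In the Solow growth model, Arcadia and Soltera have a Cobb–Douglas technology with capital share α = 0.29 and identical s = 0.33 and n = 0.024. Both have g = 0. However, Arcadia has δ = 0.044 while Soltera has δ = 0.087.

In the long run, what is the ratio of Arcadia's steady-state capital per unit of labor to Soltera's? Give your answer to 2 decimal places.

Steady-state k* = [s/(n + δ)]^(1/(1−α)), so the ratio is [ (s_A/(n + δ)_A) / (s_S/(n + δ)_S) ]^1.4085.
s_A/(n + δ)_A = 0.33/0.068 = 4.8529; s_S/(n + δ)_S = 0.33/0.111 = 2.9730.
Ratio = (4.8529/2.9730)^1.4085 = 1.6323^1.4085 ≈ 1.9940

ratio ≈ 1.99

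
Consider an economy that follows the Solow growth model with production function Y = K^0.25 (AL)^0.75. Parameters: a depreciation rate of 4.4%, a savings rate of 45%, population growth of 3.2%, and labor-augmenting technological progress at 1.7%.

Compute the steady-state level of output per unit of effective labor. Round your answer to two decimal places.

y* ≈ 1.69

Steady state requires s·f(k) = (n + g + δ)·k, i.e. s·k^α = (n + g + δ)·k.
Dividing both sides by k: k^(1−α) = s / (n + g + δ).
k^0.75 = 0.45 / (0.032 + 0.017 + 0.044) = 0.45 / 0.093 = 4.8387
k* = 4.8387^(1/0.75) ≈ 8.1841
y* = (k*)^α = 8.1841^0.25 ≈ 1.6914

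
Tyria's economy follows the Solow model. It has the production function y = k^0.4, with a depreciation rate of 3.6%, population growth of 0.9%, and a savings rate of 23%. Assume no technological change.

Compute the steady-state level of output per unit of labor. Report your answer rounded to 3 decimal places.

y* = 2.967

In steady state, investment equals break-even investment: s·k^α = (n + δ)·k.
Rearranging, k^(1−α) = s / (n + δ).
k^0.6 = 0.23 / (0.009 + 0.036) = 0.23 / 0.045 = 5.1111
k* = 5.1111^(1/0.6) ≈ 15.1655
y* = (k*)^α = 15.1655^0.4 ≈ 2.9672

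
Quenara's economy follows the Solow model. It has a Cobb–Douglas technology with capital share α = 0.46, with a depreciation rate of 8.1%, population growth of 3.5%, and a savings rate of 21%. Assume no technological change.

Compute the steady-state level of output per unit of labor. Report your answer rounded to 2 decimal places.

y* = 1.66

In steady state, investment equals break-even investment: s·k^α = (n + δ)·k.
Rearranging, k^(1−α) = s / (n + δ).
k^0.54 = 0.21 / (0.035 + 0.081) = 0.21 / 0.116 = 1.8103
k* = 1.8103^(1/0.54) ≈ 3.0013
y* = (k*)^α = 3.0013^0.46 ≈ 1.6579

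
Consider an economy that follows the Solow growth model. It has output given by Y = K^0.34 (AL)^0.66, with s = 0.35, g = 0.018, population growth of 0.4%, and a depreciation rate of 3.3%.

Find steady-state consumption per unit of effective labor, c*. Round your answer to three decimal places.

c* ≈ 1.686

In steady state, investment equals break-even investment: s·k^α = (n + g + δ)·k.
Dividing both sides by k: k^(1−α) = s / (n + g + δ).
k^0.66 = 0.35 / (0.004 + 0.018 + 0.033) = 0.35 / 0.055 = 6.3636
k* = 6.3636^(1/0.66) ≈ 16.5094
y* = (k*)^α = 16.5094^0.34 ≈ 2.5944
c* = (1 − s)·y* = (1 − 0.35) × 2.5944 ≈ 1.6864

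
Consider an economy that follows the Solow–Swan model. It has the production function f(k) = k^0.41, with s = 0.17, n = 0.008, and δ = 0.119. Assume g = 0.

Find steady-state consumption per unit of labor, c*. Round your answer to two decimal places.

At the steady state, Δk = 0, so s·k^α = (n + δ)·k.
Dividing both sides by k: k^(1−α) = s / (n + δ).
k^0.59 = 0.17 / (0.008 + 0.119) = 0.17 / 0.127 = 1.3386
k* = 1.3386^(1/0.59) ≈ 1.6393
y* = (k*)^α = 1.6393^0.41 ≈ 1.2246
c* = (1 − s)·y* = (1 − 0.17) × 1.2246 ≈ 1.0164

c* ≈ 1.02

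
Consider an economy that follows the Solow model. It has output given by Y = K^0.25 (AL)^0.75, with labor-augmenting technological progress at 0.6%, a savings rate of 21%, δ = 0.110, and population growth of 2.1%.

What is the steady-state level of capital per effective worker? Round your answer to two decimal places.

k* = 1.77

In steady state, investment equals break-even investment: s·k^α = (n + g + δ)·k.
Dividing both sides by k: k^(1−α) = s / (n + g + δ).
k^0.75 = 0.21 / (0.021 + 0.006 + 0.110) = 0.21 / 0.137 = 1.5328
k* = 1.5328^(1/0.75) ≈ 1.7673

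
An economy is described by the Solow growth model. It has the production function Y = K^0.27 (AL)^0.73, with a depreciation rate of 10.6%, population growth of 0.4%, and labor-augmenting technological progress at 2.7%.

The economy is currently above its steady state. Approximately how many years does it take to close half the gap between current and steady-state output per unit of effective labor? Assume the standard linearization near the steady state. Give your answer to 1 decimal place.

Near the steady state the convergence rate is λ = (1 − α)(n + g + δ).
λ = (1 − 0.27) × 0.137 = 0.73 × 0.137 = 0.10001
Half-life = ln 2 / λ = 0.6931 / 0.10001 ≈ 6.93 years

half-life ≈ 6.9 years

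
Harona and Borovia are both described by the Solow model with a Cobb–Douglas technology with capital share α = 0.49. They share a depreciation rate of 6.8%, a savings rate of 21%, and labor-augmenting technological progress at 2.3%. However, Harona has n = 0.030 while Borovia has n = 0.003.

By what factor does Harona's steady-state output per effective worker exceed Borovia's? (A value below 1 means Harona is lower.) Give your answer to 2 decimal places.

y*_H / y*_B ≈ 0.78

Steady-state y* = [s/(n + g + δ)]^(α/(1−α)), so the ratio is [ (s_H/(n + g + δ)_H) / (s_B/(n + g + δ)_B) ]^0.9608.
s_H/(n + g + δ)_H = 0.21/0.121 = 1.7355; s_B/(n + g + δ)_B = 0.21/0.094 = 2.2340.
Ratio = (1.7355/2.2340)^0.9608 = 0.7769^0.9608 ≈ 0.7846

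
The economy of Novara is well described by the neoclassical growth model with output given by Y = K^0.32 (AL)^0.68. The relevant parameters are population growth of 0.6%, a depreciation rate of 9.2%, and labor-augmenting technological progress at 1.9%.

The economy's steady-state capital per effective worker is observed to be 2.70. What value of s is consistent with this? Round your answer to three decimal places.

s ≈ 0.230

Steady state requires s·f(k) = (n + g + δ)·k, i.e. s·k^α = (n + g + δ)·k.
So s / (n + g + δ) = (k*)^(1−α) = 2.70^0.68 = 1.9648.
Therefore s = 1.9648 × (n + g + δ) = 1.9648 × 0.117 = 0.2299.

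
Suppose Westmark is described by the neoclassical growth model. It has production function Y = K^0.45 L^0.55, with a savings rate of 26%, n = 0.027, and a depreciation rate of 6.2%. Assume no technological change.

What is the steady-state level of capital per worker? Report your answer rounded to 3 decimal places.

k* = 7.023

In steady state, investment equals break-even investment: s·k^α = (n + δ)·k.
Rearranging, k^(1−α) = s / (n + δ).
k^0.55 = 0.26 / (0.027 + 0.062) = 0.26 / 0.089 = 2.9213
k* = 2.9213^(1/0.55) ≈ 7.0227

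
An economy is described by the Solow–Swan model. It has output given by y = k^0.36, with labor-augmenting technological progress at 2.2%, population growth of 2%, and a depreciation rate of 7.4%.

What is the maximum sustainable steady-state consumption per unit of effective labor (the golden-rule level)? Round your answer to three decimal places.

c_gold ≈ 1.210

At the golden rule, f'(k) = n + g + δ, so α·k^(α−1) = n + g + δ and k_gold = (α/(n + g + δ))^(1/(1−α)).
k_gold = (0.36/0.116)^(1/0.64) = 3.1034^1.5625 ≈ 5.8681
c_gold = f(k_gold) − (n + g + δ)·k_gold = 1.8909 − 0.116×5.8681 ≈ 1.2102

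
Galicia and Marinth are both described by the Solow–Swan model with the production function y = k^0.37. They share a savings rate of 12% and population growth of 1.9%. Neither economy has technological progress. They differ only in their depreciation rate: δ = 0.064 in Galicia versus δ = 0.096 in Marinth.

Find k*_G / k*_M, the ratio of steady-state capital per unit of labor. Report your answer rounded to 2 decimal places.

k*_G / k*_M ≈ 1.68

Steady-state k* = [s/(n + δ)]^(1/(1−α)), so the ratio is [ (s_G/(n + δ)_G) / (s_M/(n + δ)_M) ]^1.5873.
s_G/(n + δ)_G = 0.12/0.083 = 1.4458; s_M/(n + δ)_M = 0.12/0.115 = 1.0435.
Ratio = (1.4458/1.0435)^1.5873 = 1.3855^1.5873 ≈ 1.6779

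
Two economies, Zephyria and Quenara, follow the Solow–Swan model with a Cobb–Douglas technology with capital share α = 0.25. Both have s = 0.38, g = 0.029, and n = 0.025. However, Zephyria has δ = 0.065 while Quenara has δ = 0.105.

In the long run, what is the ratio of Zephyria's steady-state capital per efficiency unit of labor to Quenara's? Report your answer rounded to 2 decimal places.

Steady-state k* = [s/(n + g + δ)]^(1/(1−α)), so the ratio is [ (s_Z/(n + g + δ)_Z) / (s_Q/(n + g + δ)_Q) ]^1.3333.
s_Z/(n + g + δ)_Z = 0.38/0.119 = 3.1933; s_Q/(n + g + δ)_Q = 0.38/0.159 = 2.3899.
Ratio = (3.1933/2.3899)^1.3333 = 1.3362^1.3333 ≈ 1.4717

k*_Z / k*_Q ≈ 1.47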